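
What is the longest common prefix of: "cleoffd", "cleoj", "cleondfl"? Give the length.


Words: cleoffd, cleoj, cleondfl
  Position 0: all 'c' => match
  Position 1: all 'l' => match
  Position 2: all 'e' => match
  Position 3: all 'o' => match
  Position 4: ('f', 'j', 'n') => mismatch, stop
LCP = "cleo" (length 4)

4


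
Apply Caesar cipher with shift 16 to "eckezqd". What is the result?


Caesar cipher: shift "eckezqd" by 16
  'e' (pos 4) + 16 = pos 20 = 'u'
  'c' (pos 2) + 16 = pos 18 = 's'
  'k' (pos 10) + 16 = pos 0 = 'a'
  'e' (pos 4) + 16 = pos 20 = 'u'
  'z' (pos 25) + 16 = pos 15 = 'p'
  'q' (pos 16) + 16 = pos 6 = 'g'
  'd' (pos 3) + 16 = pos 19 = 't'
Result: usaupgt

usaupgt


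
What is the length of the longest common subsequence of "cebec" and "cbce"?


LCS of "cebec" and "cbce"
DP table:
           c    b    c    e
      0    0    0    0    0
  c   0    1    1    1    1
  e   0    1    1    1    2
  b   0    1    2    2    2
  e   0    1    2    2    3
  c   0    1    2    3    3
LCS length = dp[5][4] = 3

3


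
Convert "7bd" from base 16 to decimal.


Input: "7bd" in base 16
Positional expansion:
  Digit '7' (value 7) x 16^2 = 1792
  Digit 'b' (value 11) x 16^1 = 176
  Digit 'd' (value 13) x 16^0 = 13
Sum = 1981

1981


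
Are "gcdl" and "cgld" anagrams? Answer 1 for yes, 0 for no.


Strings: "gcdl", "cgld"
Sorted first:  cdgl
Sorted second: cdgl
Sorted forms match => anagrams

1


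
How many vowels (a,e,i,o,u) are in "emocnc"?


Input: emocnc
Checking each character:
  'e' at position 0: vowel (running total: 1)
  'm' at position 1: consonant
  'o' at position 2: vowel (running total: 2)
  'c' at position 3: consonant
  'n' at position 4: consonant
  'c' at position 5: consonant
Total vowels: 2

2


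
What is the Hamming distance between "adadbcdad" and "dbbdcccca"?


Comparing "adadbcdad" and "dbbdcccca" position by position:
  Position 0: 'a' vs 'd' => differ
  Position 1: 'd' vs 'b' => differ
  Position 2: 'a' vs 'b' => differ
  Position 3: 'd' vs 'd' => same
  Position 4: 'b' vs 'c' => differ
  Position 5: 'c' vs 'c' => same
  Position 6: 'd' vs 'c' => differ
  Position 7: 'a' vs 'c' => differ
  Position 8: 'd' vs 'a' => differ
Total differences (Hamming distance): 7

7


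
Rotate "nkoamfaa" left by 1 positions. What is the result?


Input: "nkoamfaa", rotate left by 1
First 1 characters: "n"
Remaining characters: "koamfaa"
Concatenate remaining + first: "koamfaa" + "n" = "koamfaan"

koamfaan


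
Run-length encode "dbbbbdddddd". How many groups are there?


Input: dbbbbdddddd
Scanning for consecutive runs:
  Group 1: 'd' x 1 (positions 0-0)
  Group 2: 'b' x 4 (positions 1-4)
  Group 3: 'd' x 6 (positions 5-10)
Total groups: 3

3


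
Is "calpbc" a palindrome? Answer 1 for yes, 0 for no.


Input: calpbc
Reversed: cbplac
  Compare pos 0 ('c') with pos 5 ('c'): match
  Compare pos 1 ('a') with pos 4 ('b'): MISMATCH
  Compare pos 2 ('l') with pos 3 ('p'): MISMATCH
Result: not a palindrome

0


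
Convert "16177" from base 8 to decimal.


Input: "16177" in base 8
Positional expansion:
  Digit '1' (value 1) x 8^4 = 4096
  Digit '6' (value 6) x 8^3 = 3072
  Digit '1' (value 1) x 8^2 = 64
  Digit '7' (value 7) x 8^1 = 56
  Digit '7' (value 7) x 8^0 = 7
Sum = 7295

7295


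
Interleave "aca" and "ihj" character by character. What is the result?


Interleaving "aca" and "ihj":
  Position 0: 'a' from first, 'i' from second => "ai"
  Position 1: 'c' from first, 'h' from second => "ch"
  Position 2: 'a' from first, 'j' from second => "aj"
Result: aichaj

aichaj


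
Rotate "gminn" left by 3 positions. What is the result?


Input: "gminn", rotate left by 3
First 3 characters: "gmi"
Remaining characters: "nn"
Concatenate remaining + first: "nn" + "gmi" = "nngmi"

nngmi


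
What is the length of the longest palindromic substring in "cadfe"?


Input: "cadfe"
Checking substrings for palindromes:
  No multi-char palindromic substrings found
Longest palindromic substring: "c" with length 1

1


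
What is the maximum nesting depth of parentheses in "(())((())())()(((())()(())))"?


Input: "(())((())())()(((())()(())))"
Tracking depth:
  Position 0 '(': depth becomes 1
  Position 1 '(': depth becomes 2
  Position 2 ')': depth becomes 1
  Position 3 ')': depth becomes 0
  Position 4 '(': depth becomes 1
  Position 5 '(': depth becomes 2
  Position 6 '(': depth becomes 3
  Position 7 ')': depth becomes 2
  Position 8 ')': depth becomes 1
  Position 9 '(': depth becomes 2
  Position 10 ')': depth becomes 1
  Position 11 ')': depth becomes 0
  Position 12 '(': depth becomes 1
  Position 13 ')': depth becomes 0
  Position 14 '(': depth becomes 1
  Position 15 '(': depth becomes 2
  Position 16 '(': depth becomes 3
  Position 17 '(': depth becomes 4
  Position 18 ')': depth becomes 3
  Position 19 ')': depth becomes 2
  Position 20 '(': depth becomes 3
  Position 21 ')': depth becomes 2
  Position 22 '(': depth becomes 3
  Position 23 '(': depth becomes 4
  Position 24 ')': depth becomes 3
  Position 25 ')': depth becomes 2
  Position 26 ')': depth becomes 1
  Position 27 ')': depth becomes 0
Maximum depth reached: 4

4


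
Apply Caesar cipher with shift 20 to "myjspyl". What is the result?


Caesar cipher: shift "myjspyl" by 20
  'm' (pos 12) + 20 = pos 6 = 'g'
  'y' (pos 24) + 20 = pos 18 = 's'
  'j' (pos 9) + 20 = pos 3 = 'd'
  's' (pos 18) + 20 = pos 12 = 'm'
  'p' (pos 15) + 20 = pos 9 = 'j'
  'y' (pos 24) + 20 = pos 18 = 's'
  'l' (pos 11) + 20 = pos 5 = 'f'
Result: gsdmjsf

gsdmjsf


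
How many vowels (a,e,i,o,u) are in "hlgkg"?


Input: hlgkg
Checking each character:
  'h' at position 0: consonant
  'l' at position 1: consonant
  'g' at position 2: consonant
  'k' at position 3: consonant
  'g' at position 4: consonant
Total vowels: 0

0


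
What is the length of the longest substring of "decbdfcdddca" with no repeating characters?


Input: "decbdfcdddca"
Sliding window (track last position of each char):
  Position 0 ('d'): window [0,0] length 1 -- new best
  Position 1 ('e'): window [0,1] length 2 -- new best
  Position 2 ('c'): window [0,2] length 3 -- new best
  Position 3 ('b'): window [0,3] length 4 -- new best
  Position 4 ('d'): repeat (last at 0), move window start to 1
  Position 4 ('d'): window [1,4] length 4
  Position 5 ('f'): window [1,5] length 5 -- new best
  Position 6 ('c'): repeat (last at 2), move window start to 3
  Position 6 ('c'): window [3,6] length 4
  Position 7 ('d'): repeat (last at 4), move window start to 5
  Position 7 ('d'): window [5,7] length 3
  Position 8 ('d'): repeat (last at 7), move window start to 8
  Position 8 ('d'): window [8,8] length 1
  Position 9 ('d'): repeat (last at 8), move window start to 9
  Position 9 ('d'): window [9,9] length 1
  Position 10 ('c'): window [9,10] length 2
  Position 11 ('a'): window [9,11] length 3
Longest substring with no repeats: "ecbdf" with length 5

5


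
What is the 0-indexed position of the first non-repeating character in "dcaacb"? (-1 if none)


Input: dcaacb
Character frequencies:
  'a': 2
  'b': 1
  'c': 2
  'd': 1
Scanning left to right for freq == 1:
  Position 0 ('d'): unique! => answer = 0

0


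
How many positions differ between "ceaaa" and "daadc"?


Comparing "ceaaa" and "daadc" position by position:
  Position 0: 'c' vs 'd' => DIFFER
  Position 1: 'e' vs 'a' => DIFFER
  Position 2: 'a' vs 'a' => same
  Position 3: 'a' vs 'd' => DIFFER
  Position 4: 'a' vs 'c' => DIFFER
Positions that differ: 4

4


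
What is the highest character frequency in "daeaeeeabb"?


Input: daeaeeeabb
Character counts:
  'a': 3
  'b': 2
  'd': 1
  'e': 4
Maximum frequency: 4

4


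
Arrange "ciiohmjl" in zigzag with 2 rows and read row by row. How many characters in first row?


Zigzag "ciiohmjl" into 2 rows:
Placing characters:
  'c' => row 0
  'i' => row 1
  'i' => row 0
  'o' => row 1
  'h' => row 0
  'm' => row 1
  'j' => row 0
  'l' => row 1
Rows:
  Row 0: "cihj"
  Row 1: "ioml"
First row length: 4

4


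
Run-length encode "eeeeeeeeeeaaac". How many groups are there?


Input: eeeeeeeeeeaaac
Scanning for consecutive runs:
  Group 1: 'e' x 10 (positions 0-9)
  Group 2: 'a' x 3 (positions 10-12)
  Group 3: 'c' x 1 (positions 13-13)
Total groups: 3

3


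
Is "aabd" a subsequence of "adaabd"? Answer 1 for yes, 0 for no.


Check if "aabd" is a subsequence of "adaabd"
Greedy scan:
  Position 0 ('a'): matches sub[0] = 'a'
  Position 1 ('d'): no match needed
  Position 2 ('a'): matches sub[1] = 'a'
  Position 3 ('a'): no match needed
  Position 4 ('b'): matches sub[2] = 'b'
  Position 5 ('d'): matches sub[3] = 'd'
All 4 characters matched => is a subsequence

1


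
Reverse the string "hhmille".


Input: hhmille
Reading characters right to left:
  Position 6: 'e'
  Position 5: 'l'
  Position 4: 'l'
  Position 3: 'i'
  Position 2: 'm'
  Position 1: 'h'
  Position 0: 'h'
Reversed: ellimhh

ellimhh


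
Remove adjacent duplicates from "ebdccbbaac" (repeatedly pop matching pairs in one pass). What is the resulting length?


Input: ebdccbbaac
Stack-based adjacent duplicate removal:
  Read 'e': push. Stack: e
  Read 'b': push. Stack: eb
  Read 'd': push. Stack: ebd
  Read 'c': push. Stack: ebdc
  Read 'c': matches stack top 'c' => pop. Stack: ebd
  Read 'b': push. Stack: ebdb
  Read 'b': matches stack top 'b' => pop. Stack: ebd
  Read 'a': push. Stack: ebda
  Read 'a': matches stack top 'a' => pop. Stack: ebd
  Read 'c': push. Stack: ebdc
Final stack: "ebdc" (length 4)

4


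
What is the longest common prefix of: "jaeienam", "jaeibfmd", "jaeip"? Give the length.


Words: jaeienam, jaeibfmd, jaeip
  Position 0: all 'j' => match
  Position 1: all 'a' => match
  Position 2: all 'e' => match
  Position 3: all 'i' => match
  Position 4: ('e', 'b', 'p') => mismatch, stop
LCP = "jaei" (length 4)

4


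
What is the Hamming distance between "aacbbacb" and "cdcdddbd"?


Comparing "aacbbacb" and "cdcdddbd" position by position:
  Position 0: 'a' vs 'c' => differ
  Position 1: 'a' vs 'd' => differ
  Position 2: 'c' vs 'c' => same
  Position 3: 'b' vs 'd' => differ
  Position 4: 'b' vs 'd' => differ
  Position 5: 'a' vs 'd' => differ
  Position 6: 'c' vs 'b' => differ
  Position 7: 'b' vs 'd' => differ
Total differences (Hamming distance): 7

7


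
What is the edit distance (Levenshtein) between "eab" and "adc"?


Computing edit distance: "eab" -> "adc"
DP table:
           a    d    c
      0    1    2    3
  e   1    1    2    3
  a   2    1    2    3
  b   3    2    2    3
Edit distance = dp[3][3] = 3

3


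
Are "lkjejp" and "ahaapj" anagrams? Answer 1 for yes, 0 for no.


Strings: "lkjejp", "ahaapj"
Sorted first:  ejjklp
Sorted second: aaahjp
Differ at position 0: 'e' vs 'a' => not anagrams

0


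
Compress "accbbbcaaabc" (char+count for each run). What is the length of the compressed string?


Input: accbbbcaaabc
Runs:
  'a' x 1 => "a1"
  'c' x 2 => "c2"
  'b' x 3 => "b3"
  'c' x 1 => "c1"
  'a' x 3 => "a3"
  'b' x 1 => "b1"
  'c' x 1 => "c1"
Compressed: "a1c2b3c1a3b1c1"
Compressed length: 14

14


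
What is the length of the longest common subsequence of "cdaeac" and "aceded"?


LCS of "cdaeac" and "aceded"
DP table:
           a    c    e    d    e    d
      0    0    0    0    0    0    0
  c   0    0    1    1    1    1    1
  d   0    0    1    1    2    2    2
  a   0    1    1    1    2    2    2
  e   0    1    1    2    2    3    3
  a   0    1    1    2    2    3    3
  c   0    1    2    2    2    3    3
LCS length = dp[6][6] = 3

3


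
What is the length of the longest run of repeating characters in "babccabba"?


Input: "babccabba"
Scanning for longest run:
  Position 1 ('a'): new char, reset run to 1
  Position 2 ('b'): new char, reset run to 1
  Position 3 ('c'): new char, reset run to 1
  Position 4 ('c'): continues run of 'c', length=2
  Position 5 ('a'): new char, reset run to 1
  Position 6 ('b'): new char, reset run to 1
  Position 7 ('b'): continues run of 'b', length=2
  Position 8 ('a'): new char, reset run to 1
Longest run: 'c' with length 2

2


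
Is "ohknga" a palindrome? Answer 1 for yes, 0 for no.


Input: ohknga
Reversed: agnkho
  Compare pos 0 ('o') with pos 5 ('a'): MISMATCH
  Compare pos 1 ('h') with pos 4 ('g'): MISMATCH
  Compare pos 2 ('k') with pos 3 ('n'): MISMATCH
Result: not a palindrome

0


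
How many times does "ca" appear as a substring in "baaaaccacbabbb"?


Searching for "ca" in "baaaaccacbabbb"
Scanning each position:
  Position 0: "ba" => no
  Position 1: "aa" => no
  Position 2: "aa" => no
  Position 3: "aa" => no
  Position 4: "ac" => no
  Position 5: "cc" => no
  Position 6: "ca" => MATCH
  Position 7: "ac" => no
  Position 8: "cb" => no
  Position 9: "ba" => no
  Position 10: "ab" => no
  Position 11: "bb" => no
  Position 12: "bb" => no
Total occurrences: 1

1


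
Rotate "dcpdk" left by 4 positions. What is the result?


Input: "dcpdk", rotate left by 4
First 4 characters: "dcpd"
Remaining characters: "k"
Concatenate remaining + first: "k" + "dcpd" = "kdcpd"

kdcpd


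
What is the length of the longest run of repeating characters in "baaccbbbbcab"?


Input: "baaccbbbbcab"
Scanning for longest run:
  Position 1 ('a'): new char, reset run to 1
  Position 2 ('a'): continues run of 'a', length=2
  Position 3 ('c'): new char, reset run to 1
  Position 4 ('c'): continues run of 'c', length=2
  Position 5 ('b'): new char, reset run to 1
  Position 6 ('b'): continues run of 'b', length=2
  Position 7 ('b'): continues run of 'b', length=3
  Position 8 ('b'): continues run of 'b', length=4
  Position 9 ('c'): new char, reset run to 1
  Position 10 ('a'): new char, reset run to 1
  Position 11 ('b'): new char, reset run to 1
Longest run: 'b' with length 4

4


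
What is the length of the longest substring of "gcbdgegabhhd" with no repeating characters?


Input: "gcbdgegabhhd"
Sliding window (track last position of each char):
  Position 0 ('g'): window [0,0] length 1 -- new best
  Position 1 ('c'): window [0,1] length 2 -- new best
  Position 2 ('b'): window [0,2] length 3 -- new best
  Position 3 ('d'): window [0,3] length 4 -- new best
  Position 4 ('g'): repeat (last at 0), move window start to 1
  Position 4 ('g'): window [1,4] length 4
  Position 5 ('e'): window [1,5] length 5 -- new best
  Position 6 ('g'): repeat (last at 4), move window start to 5
  Position 6 ('g'): window [5,6] length 2
  Position 7 ('a'): window [5,7] length 3
  Position 8 ('b'): window [5,8] length 4
  Position 9 ('h'): window [5,9] length 5
  Position 10 ('h'): repeat (last at 9), move window start to 10
  Position 10 ('h'): window [10,10] length 1
  Position 11 ('d'): window [10,11] length 2
Longest substring with no repeats: "cbdge" with length 5

5


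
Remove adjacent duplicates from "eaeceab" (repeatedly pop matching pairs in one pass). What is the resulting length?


Input: eaeceab
Stack-based adjacent duplicate removal:
  Read 'e': push. Stack: e
  Read 'a': push. Stack: ea
  Read 'e': push. Stack: eae
  Read 'c': push. Stack: eaec
  Read 'e': push. Stack: eaece
  Read 'a': push. Stack: eaecea
  Read 'b': push. Stack: eaeceab
Final stack: "eaeceab" (length 7)

7


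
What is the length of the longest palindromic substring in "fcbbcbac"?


Input: "fcbbcbac"
Checking substrings for palindromes:
  [1:5] "cbbc" (len 4) => palindrome
  [3:6] "bcb" (len 3) => palindrome
  [2:4] "bb" (len 2) => palindrome
Longest palindromic substring: "cbbc" with length 4

4


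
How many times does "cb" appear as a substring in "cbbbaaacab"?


Searching for "cb" in "cbbbaaacab"
Scanning each position:
  Position 0: "cb" => MATCH
  Position 1: "bb" => no
  Position 2: "bb" => no
  Position 3: "ba" => no
  Position 4: "aa" => no
  Position 5: "aa" => no
  Position 6: "ac" => no
  Position 7: "ca" => no
  Position 8: "ab" => no
Total occurrences: 1

1


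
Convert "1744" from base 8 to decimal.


Input: "1744" in base 8
Positional expansion:
  Digit '1' (value 1) x 8^3 = 512
  Digit '7' (value 7) x 8^2 = 448
  Digit '4' (value 4) x 8^1 = 32
  Digit '4' (value 4) x 8^0 = 4
Sum = 996

996


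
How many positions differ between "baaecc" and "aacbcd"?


Comparing "baaecc" and "aacbcd" position by position:
  Position 0: 'b' vs 'a' => DIFFER
  Position 1: 'a' vs 'a' => same
  Position 2: 'a' vs 'c' => DIFFER
  Position 3: 'e' vs 'b' => DIFFER
  Position 4: 'c' vs 'c' => same
  Position 5: 'c' vs 'd' => DIFFER
Positions that differ: 4

4


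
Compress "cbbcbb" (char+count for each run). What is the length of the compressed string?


Input: cbbcbb
Runs:
  'c' x 1 => "c1"
  'b' x 2 => "b2"
  'c' x 1 => "c1"
  'b' x 2 => "b2"
Compressed: "c1b2c1b2"
Compressed length: 8

8


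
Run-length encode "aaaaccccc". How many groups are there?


Input: aaaaccccc
Scanning for consecutive runs:
  Group 1: 'a' x 4 (positions 0-3)
  Group 2: 'c' x 5 (positions 4-8)
Total groups: 2

2


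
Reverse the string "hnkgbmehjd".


Input: hnkgbmehjd
Reading characters right to left:
  Position 9: 'd'
  Position 8: 'j'
  Position 7: 'h'
  Position 6: 'e'
  Position 5: 'm'
  Position 4: 'b'
  Position 3: 'g'
  Position 2: 'k'
  Position 1: 'n'
  Position 0: 'h'
Reversed: djhembgknh

djhembgknh


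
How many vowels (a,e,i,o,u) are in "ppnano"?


Input: ppnano
Checking each character:
  'p' at position 0: consonant
  'p' at position 1: consonant
  'n' at position 2: consonant
  'a' at position 3: vowel (running total: 1)
  'n' at position 4: consonant
  'o' at position 5: vowel (running total: 2)
Total vowels: 2

2


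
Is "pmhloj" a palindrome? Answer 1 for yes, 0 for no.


Input: pmhloj
Reversed: jolhmp
  Compare pos 0 ('p') with pos 5 ('j'): MISMATCH
  Compare pos 1 ('m') with pos 4 ('o'): MISMATCH
  Compare pos 2 ('h') with pos 3 ('l'): MISMATCH
Result: not a palindrome

0


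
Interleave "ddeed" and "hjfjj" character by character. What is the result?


Interleaving "ddeed" and "hjfjj":
  Position 0: 'd' from first, 'h' from second => "dh"
  Position 1: 'd' from first, 'j' from second => "dj"
  Position 2: 'e' from first, 'f' from second => "ef"
  Position 3: 'e' from first, 'j' from second => "ej"
  Position 4: 'd' from first, 'j' from second => "dj"
Result: dhdjefejdj

dhdjefejdj


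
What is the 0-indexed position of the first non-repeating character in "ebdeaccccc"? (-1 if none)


Input: ebdeaccccc
Character frequencies:
  'a': 1
  'b': 1
  'c': 5
  'd': 1
  'e': 2
Scanning left to right for freq == 1:
  Position 0 ('e'): freq=2, skip
  Position 1 ('b'): unique! => answer = 1

1


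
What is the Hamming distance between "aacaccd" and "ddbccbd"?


Comparing "aacaccd" and "ddbccbd" position by position:
  Position 0: 'a' vs 'd' => differ
  Position 1: 'a' vs 'd' => differ
  Position 2: 'c' vs 'b' => differ
  Position 3: 'a' vs 'c' => differ
  Position 4: 'c' vs 'c' => same
  Position 5: 'c' vs 'b' => differ
  Position 6: 'd' vs 'd' => same
Total differences (Hamming distance): 5

5


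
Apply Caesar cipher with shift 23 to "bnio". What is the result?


Caesar cipher: shift "bnio" by 23
  'b' (pos 1) + 23 = pos 24 = 'y'
  'n' (pos 13) + 23 = pos 10 = 'k'
  'i' (pos 8) + 23 = pos 5 = 'f'
  'o' (pos 14) + 23 = pos 11 = 'l'
Result: ykfl

ykfl


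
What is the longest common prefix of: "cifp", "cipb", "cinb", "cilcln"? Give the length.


Words: cifp, cipb, cinb, cilcln
  Position 0: all 'c' => match
  Position 1: all 'i' => match
  Position 2: ('f', 'p', 'n', 'l') => mismatch, stop
LCP = "ci" (length 2)

2


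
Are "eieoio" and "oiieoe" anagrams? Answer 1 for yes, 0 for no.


Strings: "eieoio", "oiieoe"
Sorted first:  eeiioo
Sorted second: eeiioo
Sorted forms match => anagrams

1


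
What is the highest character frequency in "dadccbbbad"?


Input: dadccbbbad
Character counts:
  'a': 2
  'b': 3
  'c': 2
  'd': 3
Maximum frequency: 3

3


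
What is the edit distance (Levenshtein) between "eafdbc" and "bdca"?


Computing edit distance: "eafdbc" -> "bdca"
DP table:
           b    d    c    a
      0    1    2    3    4
  e   1    1    2    3    4
  a   2    2    2    3    3
  f   3    3    3    3    4
  d   4    4    3    4    4
  b   5    4    4    4    5
  c   6    5    5    4    5
Edit distance = dp[6][4] = 5

5


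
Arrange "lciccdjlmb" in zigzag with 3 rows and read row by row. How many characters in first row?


Zigzag "lciccdjlmb" into 3 rows:
Placing characters:
  'l' => row 0
  'c' => row 1
  'i' => row 2
  'c' => row 1
  'c' => row 0
  'd' => row 1
  'j' => row 2
  'l' => row 1
  'm' => row 0
  'b' => row 1
Rows:
  Row 0: "lcm"
  Row 1: "ccdlb"
  Row 2: "ij"
First row length: 3

3


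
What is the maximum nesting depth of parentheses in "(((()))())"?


Input: "(((()))())"
Tracking depth:
  Position 0 '(': depth becomes 1
  Position 1 '(': depth becomes 2
  Position 2 '(': depth becomes 3
  Position 3 '(': depth becomes 4
  Position 4 ')': depth becomes 3
  Position 5 ')': depth becomes 2
  Position 6 ')': depth becomes 1
  Position 7 '(': depth becomes 2
  Position 8 ')': depth becomes 1
  Position 9 ')': depth becomes 0
Maximum depth reached: 4

4


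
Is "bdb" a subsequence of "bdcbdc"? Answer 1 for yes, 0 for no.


Check if "bdb" is a subsequence of "bdcbdc"
Greedy scan:
  Position 0 ('b'): matches sub[0] = 'b'
  Position 1 ('d'): matches sub[1] = 'd'
  Position 2 ('c'): no match needed
  Position 3 ('b'): matches sub[2] = 'b'
  Position 4 ('d'): no match needed
  Position 5 ('c'): no match needed
All 3 characters matched => is a subsequence

1


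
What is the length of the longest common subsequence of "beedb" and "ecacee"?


LCS of "beedb" and "ecacee"
DP table:
           e    c    a    c    e    e
      0    0    0    0    0    0    0
  b   0    0    0    0    0    0    0
  e   0    1    1    1    1    1    1
  e   0    1    1    1    1    2    2
  d   0    1    1    1    1    2    2
  b   0    1    1    1    1    2    2
LCS length = dp[5][6] = 2

2


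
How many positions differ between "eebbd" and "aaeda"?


Comparing "eebbd" and "aaeda" position by position:
  Position 0: 'e' vs 'a' => DIFFER
  Position 1: 'e' vs 'a' => DIFFER
  Position 2: 'b' vs 'e' => DIFFER
  Position 3: 'b' vs 'd' => DIFFER
  Position 4: 'd' vs 'a' => DIFFER
Positions that differ: 5

5


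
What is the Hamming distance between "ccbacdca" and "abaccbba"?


Comparing "ccbacdca" and "abaccbba" position by position:
  Position 0: 'c' vs 'a' => differ
  Position 1: 'c' vs 'b' => differ
  Position 2: 'b' vs 'a' => differ
  Position 3: 'a' vs 'c' => differ
  Position 4: 'c' vs 'c' => same
  Position 5: 'd' vs 'b' => differ
  Position 6: 'c' vs 'b' => differ
  Position 7: 'a' vs 'a' => same
Total differences (Hamming distance): 6

6


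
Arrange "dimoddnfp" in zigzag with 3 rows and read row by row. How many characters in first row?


Zigzag "dimoddnfp" into 3 rows:
Placing characters:
  'd' => row 0
  'i' => row 1
  'm' => row 2
  'o' => row 1
  'd' => row 0
  'd' => row 1
  'n' => row 2
  'f' => row 1
  'p' => row 0
Rows:
  Row 0: "ddp"
  Row 1: "iodf"
  Row 2: "mn"
First row length: 3

3


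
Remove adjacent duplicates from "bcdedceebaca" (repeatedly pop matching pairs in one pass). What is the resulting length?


Input: bcdedceebaca
Stack-based adjacent duplicate removal:
  Read 'b': push. Stack: b
  Read 'c': push. Stack: bc
  Read 'd': push. Stack: bcd
  Read 'e': push. Stack: bcde
  Read 'd': push. Stack: bcded
  Read 'c': push. Stack: bcdedc
  Read 'e': push. Stack: bcdedce
  Read 'e': matches stack top 'e' => pop. Stack: bcdedc
  Read 'b': push. Stack: bcdedcb
  Read 'a': push. Stack: bcdedcba
  Read 'c': push. Stack: bcdedcbac
  Read 'a': push. Stack: bcdedcbaca
Final stack: "bcdedcbaca" (length 10)

10


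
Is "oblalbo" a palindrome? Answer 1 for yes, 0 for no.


Input: oblalbo
Reversed: oblalbo
  Compare pos 0 ('o') with pos 6 ('o'): match
  Compare pos 1 ('b') with pos 5 ('b'): match
  Compare pos 2 ('l') with pos 4 ('l'): match
Result: palindrome

1


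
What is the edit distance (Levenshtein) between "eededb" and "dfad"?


Computing edit distance: "eededb" -> "dfad"
DP table:
           d    f    a    d
      0    1    2    3    4
  e   1    1    2    3    4
  e   2    2    2    3    4
  d   3    2    3    3    3
  e   4    3    3    4    4
  d   5    4    4    4    4
  b   6    5    5    5    5
Edit distance = dp[6][4] = 5

5


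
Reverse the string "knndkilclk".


Input: knndkilclk
Reading characters right to left:
  Position 9: 'k'
  Position 8: 'l'
  Position 7: 'c'
  Position 6: 'l'
  Position 5: 'i'
  Position 4: 'k'
  Position 3: 'd'
  Position 2: 'n'
  Position 1: 'n'
  Position 0: 'k'
Reversed: klclikdnnk

klclikdnnk


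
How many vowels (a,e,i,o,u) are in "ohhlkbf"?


Input: ohhlkbf
Checking each character:
  'o' at position 0: vowel (running total: 1)
  'h' at position 1: consonant
  'h' at position 2: consonant
  'l' at position 3: consonant
  'k' at position 4: consonant
  'b' at position 5: consonant
  'f' at position 6: consonant
Total vowels: 1

1


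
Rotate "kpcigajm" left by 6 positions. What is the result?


Input: "kpcigajm", rotate left by 6
First 6 characters: "kpciga"
Remaining characters: "jm"
Concatenate remaining + first: "jm" + "kpciga" = "jmkpciga"

jmkpciga


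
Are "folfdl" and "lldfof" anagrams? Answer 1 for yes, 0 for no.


Strings: "folfdl", "lldfof"
Sorted first:  dffllo
Sorted second: dffllo
Sorted forms match => anagrams

1


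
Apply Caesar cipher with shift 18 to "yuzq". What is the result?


Caesar cipher: shift "yuzq" by 18
  'y' (pos 24) + 18 = pos 16 = 'q'
  'u' (pos 20) + 18 = pos 12 = 'm'
  'z' (pos 25) + 18 = pos 17 = 'r'
  'q' (pos 16) + 18 = pos 8 = 'i'
Result: qmri

qmri


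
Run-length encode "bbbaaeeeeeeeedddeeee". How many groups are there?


Input: bbbaaeeeeeeeedddeeee
Scanning for consecutive runs:
  Group 1: 'b' x 3 (positions 0-2)
  Group 2: 'a' x 2 (positions 3-4)
  Group 3: 'e' x 8 (positions 5-12)
  Group 4: 'd' x 3 (positions 13-15)
  Group 5: 'e' x 4 (positions 16-19)
Total groups: 5

5


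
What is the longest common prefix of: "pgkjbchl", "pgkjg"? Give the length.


Words: pgkjbchl, pgkjg
  Position 0: all 'p' => match
  Position 1: all 'g' => match
  Position 2: all 'k' => match
  Position 3: all 'j' => match
  Position 4: ('b', 'g') => mismatch, stop
LCP = "pgkj" (length 4)

4


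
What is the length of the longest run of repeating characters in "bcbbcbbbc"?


Input: "bcbbcbbbc"
Scanning for longest run:
  Position 1 ('c'): new char, reset run to 1
  Position 2 ('b'): new char, reset run to 1
  Position 3 ('b'): continues run of 'b', length=2
  Position 4 ('c'): new char, reset run to 1
  Position 5 ('b'): new char, reset run to 1
  Position 6 ('b'): continues run of 'b', length=2
  Position 7 ('b'): continues run of 'b', length=3
  Position 8 ('c'): new char, reset run to 1
Longest run: 'b' with length 3

3


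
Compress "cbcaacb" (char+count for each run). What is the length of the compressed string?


Input: cbcaacb
Runs:
  'c' x 1 => "c1"
  'b' x 1 => "b1"
  'c' x 1 => "c1"
  'a' x 2 => "a2"
  'c' x 1 => "c1"
  'b' x 1 => "b1"
Compressed: "c1b1c1a2c1b1"
Compressed length: 12

12


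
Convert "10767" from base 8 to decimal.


Input: "10767" in base 8
Positional expansion:
  Digit '1' (value 1) x 8^4 = 4096
  Digit '0' (value 0) x 8^3 = 0
  Digit '7' (value 7) x 8^2 = 448
  Digit '6' (value 6) x 8^1 = 48
  Digit '7' (value 7) x 8^0 = 7
Sum = 4599

4599


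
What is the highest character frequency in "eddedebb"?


Input: eddedebb
Character counts:
  'b': 2
  'd': 3
  'e': 3
Maximum frequency: 3

3


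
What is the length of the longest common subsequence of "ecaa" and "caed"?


LCS of "ecaa" and "caed"
DP table:
           c    a    e    d
      0    0    0    0    0
  e   0    0    0    1    1
  c   0    1    1    1    1
  a   0    1    2    2    2
  a   0    1    2    2    2
LCS length = dp[4][4] = 2

2


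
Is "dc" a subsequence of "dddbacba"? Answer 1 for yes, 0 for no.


Check if "dc" is a subsequence of "dddbacba"
Greedy scan:
  Position 0 ('d'): matches sub[0] = 'd'
  Position 1 ('d'): no match needed
  Position 2 ('d'): no match needed
  Position 3 ('b'): no match needed
  Position 4 ('a'): no match needed
  Position 5 ('c'): matches sub[1] = 'c'
  Position 6 ('b'): no match needed
  Position 7 ('a'): no match needed
All 2 characters matched => is a subsequence

1


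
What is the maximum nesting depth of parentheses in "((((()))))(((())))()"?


Input: "((((()))))(((())))()"
Tracking depth:
  Position 0 '(': depth becomes 1
  Position 1 '(': depth becomes 2
  Position 2 '(': depth becomes 3
  Position 3 '(': depth becomes 4
  Position 4 '(': depth becomes 5
  Position 5 ')': depth becomes 4
  Position 6 ')': depth becomes 3
  Position 7 ')': depth becomes 2
  Position 8 ')': depth becomes 1
  Position 9 ')': depth becomes 0
  Position 10 '(': depth becomes 1
  Position 11 '(': depth becomes 2
  Position 12 '(': depth becomes 3
  Position 13 '(': depth becomes 4
  Position 14 ')': depth becomes 3
  Position 15 ')': depth becomes 2
  Position 16 ')': depth becomes 1
  Position 17 ')': depth becomes 0
  Position 18 '(': depth becomes 1
  Position 19 ')': depth becomes 0
Maximum depth reached: 5

5


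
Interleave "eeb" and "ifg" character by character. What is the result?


Interleaving "eeb" and "ifg":
  Position 0: 'e' from first, 'i' from second => "ei"
  Position 1: 'e' from first, 'f' from second => "ef"
  Position 2: 'b' from first, 'g' from second => "bg"
Result: eiefbg

eiefbg


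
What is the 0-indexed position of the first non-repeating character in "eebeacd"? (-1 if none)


Input: eebeacd
Character frequencies:
  'a': 1
  'b': 1
  'c': 1
  'd': 1
  'e': 3
Scanning left to right for freq == 1:
  Position 0 ('e'): freq=3, skip
  Position 1 ('e'): freq=3, skip
  Position 2 ('b'): unique! => answer = 2

2


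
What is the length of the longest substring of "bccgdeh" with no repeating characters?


Input: "bccgdeh"
Sliding window (track last position of each char):
  Position 0 ('b'): window [0,0] length 1 -- new best
  Position 1 ('c'): window [0,1] length 2 -- new best
  Position 2 ('c'): repeat (last at 1), move window start to 2
  Position 2 ('c'): window [2,2] length 1
  Position 3 ('g'): window [2,3] length 2
  Position 4 ('d'): window [2,4] length 3 -- new best
  Position 5 ('e'): window [2,5] length 4 -- new best
  Position 6 ('h'): window [2,6] length 5 -- new best
Longest substring with no repeats: "cgdeh" with length 5

5


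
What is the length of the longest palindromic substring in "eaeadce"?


Input: "eaeadce"
Checking substrings for palindromes:
  [0:3] "eae" (len 3) => palindrome
  [1:4] "aea" (len 3) => palindrome
Longest palindromic substring: "eae" with length 3

3


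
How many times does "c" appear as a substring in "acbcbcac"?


Searching for "c" in "acbcbcac"
Scanning each position:
  Position 0: "a" => no
  Position 1: "c" => MATCH
  Position 2: "b" => no
  Position 3: "c" => MATCH
  Position 4: "b" => no
  Position 5: "c" => MATCH
  Position 6: "a" => no
  Position 7: "c" => MATCH
Total occurrences: 4

4


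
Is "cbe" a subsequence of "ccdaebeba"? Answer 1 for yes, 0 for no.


Check if "cbe" is a subsequence of "ccdaebeba"
Greedy scan:
  Position 0 ('c'): matches sub[0] = 'c'
  Position 1 ('c'): no match needed
  Position 2 ('d'): no match needed
  Position 3 ('a'): no match needed
  Position 4 ('e'): no match needed
  Position 5 ('b'): matches sub[1] = 'b'
  Position 6 ('e'): matches sub[2] = 'e'
  Position 7 ('b'): no match needed
  Position 8 ('a'): no match needed
All 3 characters matched => is a subsequence

1


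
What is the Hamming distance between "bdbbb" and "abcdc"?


Comparing "bdbbb" and "abcdc" position by position:
  Position 0: 'b' vs 'a' => differ
  Position 1: 'd' vs 'b' => differ
  Position 2: 'b' vs 'c' => differ
  Position 3: 'b' vs 'd' => differ
  Position 4: 'b' vs 'c' => differ
Total differences (Hamming distance): 5

5


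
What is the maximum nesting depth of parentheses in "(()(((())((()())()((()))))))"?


Input: "(()(((())((()())()((()))))))"
Tracking depth:
  Position 0 '(': depth becomes 1
  Position 1 '(': depth becomes 2
  Position 2 ')': depth becomes 1
  Position 3 '(': depth becomes 2
  Position 4 '(': depth becomes 3
  Position 5 '(': depth becomes 4
  Position 6 '(': depth becomes 5
  Position 7 ')': depth becomes 4
  Position 8 ')': depth becomes 3
  Position 9 '(': depth becomes 4
  Position 10 '(': depth becomes 5
  Position 11 '(': depth becomes 6
  Position 12 ')': depth becomes 5
  Position 13 '(': depth becomes 6
  Position 14 ')': depth becomes 5
  Position 15 ')': depth becomes 4
  Position 16 '(': depth becomes 5
  Position 17 ')': depth becomes 4
  Position 18 '(': depth becomes 5
  Position 19 '(': depth becomes 6
  Position 20 '(': depth becomes 7
  Position 21 ')': depth becomes 6
  Position 22 ')': depth becomes 5
  Position 23 ')': depth becomes 4
  Position 24 ')': depth becomes 3
  Position 25 ')': depth becomes 2
  Position 26 ')': depth becomes 1
  Position 27 ')': depth becomes 0
Maximum depth reached: 7

7


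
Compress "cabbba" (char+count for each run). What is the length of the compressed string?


Input: cabbba
Runs:
  'c' x 1 => "c1"
  'a' x 1 => "a1"
  'b' x 3 => "b3"
  'a' x 1 => "a1"
Compressed: "c1a1b3a1"
Compressed length: 8

8


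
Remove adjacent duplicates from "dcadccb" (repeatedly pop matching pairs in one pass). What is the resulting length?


Input: dcadccb
Stack-based adjacent duplicate removal:
  Read 'd': push. Stack: d
  Read 'c': push. Stack: dc
  Read 'a': push. Stack: dca
  Read 'd': push. Stack: dcad
  Read 'c': push. Stack: dcadc
  Read 'c': matches stack top 'c' => pop. Stack: dcad
  Read 'b': push. Stack: dcadb
Final stack: "dcadb" (length 5)

5


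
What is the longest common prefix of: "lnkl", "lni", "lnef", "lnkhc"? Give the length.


Words: lnkl, lni, lnef, lnkhc
  Position 0: all 'l' => match
  Position 1: all 'n' => match
  Position 2: ('k', 'i', 'e', 'k') => mismatch, stop
LCP = "ln" (length 2)

2


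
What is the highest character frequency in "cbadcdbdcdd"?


Input: cbadcdbdcdd
Character counts:
  'a': 1
  'b': 2
  'c': 3
  'd': 5
Maximum frequency: 5

5


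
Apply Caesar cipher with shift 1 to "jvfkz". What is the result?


Caesar cipher: shift "jvfkz" by 1
  'j' (pos 9) + 1 = pos 10 = 'k'
  'v' (pos 21) + 1 = pos 22 = 'w'
  'f' (pos 5) + 1 = pos 6 = 'g'
  'k' (pos 10) + 1 = pos 11 = 'l'
  'z' (pos 25) + 1 = pos 0 = 'a'
Result: kwgla

kwgla


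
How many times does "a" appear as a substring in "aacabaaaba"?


Searching for "a" in "aacabaaaba"
Scanning each position:
  Position 0: "a" => MATCH
  Position 1: "a" => MATCH
  Position 2: "c" => no
  Position 3: "a" => MATCH
  Position 4: "b" => no
  Position 5: "a" => MATCH
  Position 6: "a" => MATCH
  Position 7: "a" => MATCH
  Position 8: "b" => no
  Position 9: "a" => MATCH
Total occurrences: 7

7


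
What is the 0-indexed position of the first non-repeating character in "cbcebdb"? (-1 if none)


Input: cbcebdb
Character frequencies:
  'b': 3
  'c': 2
  'd': 1
  'e': 1
Scanning left to right for freq == 1:
  Position 0 ('c'): freq=2, skip
  Position 1 ('b'): freq=3, skip
  Position 2 ('c'): freq=2, skip
  Position 3 ('e'): unique! => answer = 3

3


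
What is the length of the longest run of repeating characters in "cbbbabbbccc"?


Input: "cbbbabbbccc"
Scanning for longest run:
  Position 1 ('b'): new char, reset run to 1
  Position 2 ('b'): continues run of 'b', length=2
  Position 3 ('b'): continues run of 'b', length=3
  Position 4 ('a'): new char, reset run to 1
  Position 5 ('b'): new char, reset run to 1
  Position 6 ('b'): continues run of 'b', length=2
  Position 7 ('b'): continues run of 'b', length=3
  Position 8 ('c'): new char, reset run to 1
  Position 9 ('c'): continues run of 'c', length=2
  Position 10 ('c'): continues run of 'c', length=3
Longest run: 'b' with length 3

3


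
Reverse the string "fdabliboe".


Input: fdabliboe
Reading characters right to left:
  Position 8: 'e'
  Position 7: 'o'
  Position 6: 'b'
  Position 5: 'i'
  Position 4: 'l'
  Position 3: 'b'
  Position 2: 'a'
  Position 1: 'd'
  Position 0: 'f'
Reversed: eobilbadf

eobilbadf


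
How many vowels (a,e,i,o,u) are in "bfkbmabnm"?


Input: bfkbmabnm
Checking each character:
  'b' at position 0: consonant
  'f' at position 1: consonant
  'k' at position 2: consonant
  'b' at position 3: consonant
  'm' at position 4: consonant
  'a' at position 5: vowel (running total: 1)
  'b' at position 6: consonant
  'n' at position 7: consonant
  'm' at position 8: consonant
Total vowels: 1

1


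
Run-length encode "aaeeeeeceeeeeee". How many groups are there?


Input: aaeeeeeceeeeeee
Scanning for consecutive runs:
  Group 1: 'a' x 2 (positions 0-1)
  Group 2: 'e' x 5 (positions 2-6)
  Group 3: 'c' x 1 (positions 7-7)
  Group 4: 'e' x 7 (positions 8-14)
Total groups: 4

4


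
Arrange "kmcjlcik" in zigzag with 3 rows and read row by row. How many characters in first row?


Zigzag "kmcjlcik" into 3 rows:
Placing characters:
  'k' => row 0
  'm' => row 1
  'c' => row 2
  'j' => row 1
  'l' => row 0
  'c' => row 1
  'i' => row 2
  'k' => row 1
Rows:
  Row 0: "kl"
  Row 1: "mjck"
  Row 2: "ci"
First row length: 2

2


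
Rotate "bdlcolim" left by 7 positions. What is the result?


Input: "bdlcolim", rotate left by 7
First 7 characters: "bdlcoli"
Remaining characters: "m"
Concatenate remaining + first: "m" + "bdlcoli" = "mbdlcoli"

mbdlcoli


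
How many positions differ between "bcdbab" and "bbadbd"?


Comparing "bcdbab" and "bbadbd" position by position:
  Position 0: 'b' vs 'b' => same
  Position 1: 'c' vs 'b' => DIFFER
  Position 2: 'd' vs 'a' => DIFFER
  Position 3: 'b' vs 'd' => DIFFER
  Position 4: 'a' vs 'b' => DIFFER
  Position 5: 'b' vs 'd' => DIFFER
Positions that differ: 5

5


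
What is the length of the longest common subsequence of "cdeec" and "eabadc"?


LCS of "cdeec" and "eabadc"
DP table:
           e    a    b    a    d    c
      0    0    0    0    0    0    0
  c   0    0    0    0    0    0    1
  d   0    0    0    0    0    1    1
  e   0    1    1    1    1    1    1
  e   0    1    1    1    1    1    1
  c   0    1    1    1    1    1    2
LCS length = dp[5][6] = 2

2


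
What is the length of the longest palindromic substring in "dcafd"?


Input: "dcafd"
Checking substrings for palindromes:
  No multi-char palindromic substrings found
Longest palindromic substring: "d" with length 1

1


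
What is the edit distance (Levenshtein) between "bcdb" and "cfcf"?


Computing edit distance: "bcdb" -> "cfcf"
DP table:
           c    f    c    f
      0    1    2    3    4
  b   1    1    2    3    4
  c   2    1    2    2    3
  d   3    2    2    3    3
  b   4    3    3    3    4
Edit distance = dp[4][4] = 4

4


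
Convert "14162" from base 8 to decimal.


Input: "14162" in base 8
Positional expansion:
  Digit '1' (value 1) x 8^4 = 4096
  Digit '4' (value 4) x 8^3 = 2048
  Digit '1' (value 1) x 8^2 = 64
  Digit '6' (value 6) x 8^1 = 48
  Digit '2' (value 2) x 8^0 = 2
Sum = 6258

6258


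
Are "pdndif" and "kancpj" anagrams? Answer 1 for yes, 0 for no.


Strings: "pdndif", "kancpj"
Sorted first:  ddfinp
Sorted second: acjknp
Differ at position 0: 'd' vs 'a' => not anagrams

0


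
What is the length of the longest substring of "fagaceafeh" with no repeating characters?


Input: "fagaceafeh"
Sliding window (track last position of each char):
  Position 0 ('f'): window [0,0] length 1 -- new best
  Position 1 ('a'): window [0,1] length 2 -- new best
  Position 2 ('g'): window [0,2] length 3 -- new best
  Position 3 ('a'): repeat (last at 1), move window start to 2
  Position 3 ('a'): window [2,3] length 2
  Position 4 ('c'): window [2,4] length 3
  Position 5 ('e'): window [2,5] length 4 -- new best
  Position 6 ('a'): repeat (last at 3), move window start to 4
  Position 6 ('a'): window [4,6] length 3
  Position 7 ('f'): window [4,7] length 4
  Position 8 ('e'): repeat (last at 5), move window start to 6
  Position 8 ('e'): window [6,8] length 3
  Position 9 ('h'): window [6,9] length 4
Longest substring with no repeats: "gace" with length 4

4
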